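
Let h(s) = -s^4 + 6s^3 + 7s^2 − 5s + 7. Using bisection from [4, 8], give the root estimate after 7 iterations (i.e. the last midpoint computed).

6.90625

midpoint 6: h = 229 > 0 → [6, 8]
midpoint 7: h = -28 < 0 → [6, 7]
midpoint 6.5: h = 132.9375 > 0 → [6.5, 7]
midpoint 6.75: h = 61.5273 > 0 → [6.75, 7]
midpoint 6.875: h = 19.1521 > 0 → [6.875, 7]
midpoint 6.9375: h = -3.8111 < 0 → [6.875, 6.9375]
midpoint 6.90625: h = 7.8218 > 0 → [6.90625, 6.9375]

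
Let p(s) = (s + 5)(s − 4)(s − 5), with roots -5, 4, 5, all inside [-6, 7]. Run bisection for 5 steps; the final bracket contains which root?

m = 0.5, p(m) = 86.625 (+); new bracket [-6, 0.5]
m = -2.75, p(m) = 117.703125 (+); new bracket [-6, -2.75]
m = -4.375, p(m) = 49.072266 (+); new bracket [-6, -4.375]
m = -5.1875, p(m) = -17.5496 (−); new bracket [-5.1875, -4.375]
m = -4.78125, p(m) = 18.7888 (+); new bracket [-5.1875, -4.78125]

-5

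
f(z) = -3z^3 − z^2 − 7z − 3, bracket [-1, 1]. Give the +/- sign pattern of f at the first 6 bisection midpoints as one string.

-+--+-

z = 0 gives f = -3, negative; keep [-1, 0]
z = -0.5 gives f = 0.625, positive; keep [-0.5, 0]
z = -0.25 gives f = -1.265625, negative; keep [-0.5, -0.25]
z = -0.375 gives f = -0.3574, negative; keep [-0.5, -0.375]
z = -0.4375 gives f = 0.1223, positive; keep [-0.4375, -0.375]
z = -0.40625 gives f = -0.1201, negative; keep [-0.4375, -0.40625]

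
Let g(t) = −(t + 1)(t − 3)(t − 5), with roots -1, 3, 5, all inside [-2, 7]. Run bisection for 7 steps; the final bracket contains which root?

m = 2.5, g(m) = -4.375 (−); new bracket [-2, 2.5]
m = 0.25, g(m) = -16.328125 (−); new bracket [-2, 0.25]
m = -0.875, g(m) = -2.845703 (−); new bracket [-2, -0.875]
m = -1.4375, g(m) = 12.4978 (+); new bracket [-1.4375, -0.875]
m = -1.15625, g(m) = 3.998 (+); new bracket [-1.15625, -0.875]
m = -1.015625, g(m) = 0.3774 (+); new bracket [-1.015625, -0.875]
m = -0.9453125, g(m) = -1.2828 (−); new bracket [-1.015625, -0.9453125]

-1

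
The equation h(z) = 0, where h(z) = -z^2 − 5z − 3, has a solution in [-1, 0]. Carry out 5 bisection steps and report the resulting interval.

z = -0.5 gives h = -0.75, negative; keep [-1, -0.5]
z = -0.75 gives h = 0.1875, positive; keep [-0.75, -0.5]
z = -0.625 gives h = -0.265625, negative; keep [-0.75, -0.625]
z = -0.6875 gives h = -0.0352, negative; keep [-0.75, -0.6875]
z = -0.71875 gives h = 0.0771, positive; keep [-0.71875, -0.6875]

[-0.71875, -0.6875]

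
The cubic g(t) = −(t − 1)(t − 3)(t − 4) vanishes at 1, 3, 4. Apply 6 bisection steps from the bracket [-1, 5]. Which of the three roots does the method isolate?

1

m = 2, g(m) = -2 (−); new bracket [-1, 2]
m = 0.5, g(m) = 4.375 (+); new bracket [0.5, 2]
m = 1.25, g(m) = -1.203125 (−); new bracket [0.5, 1.25]
m = 0.875, g(m) = 0.8301 (+); new bracket [0.875, 1.25]
m = 1.0625, g(m) = -0.3557 (−); new bracket [0.875, 1.0625]
m = 0.96875, g(m) = 0.1924 (+); new bracket [0.96875, 1.0625]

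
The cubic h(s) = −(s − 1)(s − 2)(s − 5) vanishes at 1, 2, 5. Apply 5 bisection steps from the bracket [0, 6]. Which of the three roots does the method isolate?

midpoint 3: h = 4 > 0 → [3, 6]
midpoint 4.5: h = 4.375 > 0 → [4.5, 6]
midpoint 5.25: h = -3.453125 < 0 → [4.5, 5.25]
midpoint 4.875: h = 1.3926 > 0 → [4.875, 5.25]
midpoint 5.0625: h = -0.7776 < 0 → [4.875, 5.0625]

5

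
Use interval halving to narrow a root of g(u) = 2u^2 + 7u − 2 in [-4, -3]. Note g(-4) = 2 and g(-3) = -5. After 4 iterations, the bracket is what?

[-3.8125, -3.75]

g(-3.5) = -2 < 0, so the root lies in [-4, -3.5]
g(-3.75) = -0.125 < 0, so the root lies in [-4, -3.75]
g(-3.875) = 0.90625 > 0, so the root lies in [-3.875, -3.75]
g(-3.8125) = 0.3828 > 0, so the root lies in [-3.8125, -3.75]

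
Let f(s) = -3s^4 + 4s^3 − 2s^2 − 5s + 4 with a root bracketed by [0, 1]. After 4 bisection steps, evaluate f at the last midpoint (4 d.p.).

0.2468

midpoint 0.5: f = 1.3125 > 0 → [0.5, 1]
midpoint 0.75: f = -0.136719 < 0 → [0.5, 0.75]
midpoint 0.625: f = 0.612549 > 0 → [0.625, 0.75]
midpoint 0.6875: f = 0.2468 > 0 → [0.6875, 0.75]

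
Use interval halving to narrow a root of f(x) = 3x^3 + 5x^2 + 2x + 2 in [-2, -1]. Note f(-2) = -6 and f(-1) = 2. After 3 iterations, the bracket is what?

[-1.625, -1.5]

m = -1.5, f(m) = 0.125 (+); new bracket [-2, -1.5]
m = -1.75, f(m) = -2.265625 (−); new bracket [-1.75, -1.5]
m = -1.625, f(m) = -0.919922 (−); new bracket [-1.625, -1.5]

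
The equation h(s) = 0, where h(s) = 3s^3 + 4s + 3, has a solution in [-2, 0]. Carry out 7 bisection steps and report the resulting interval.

midpoint -1: h = -4 < 0 → [-1, 0]
midpoint -0.5: h = 0.625 > 0 → [-1, -0.5]
midpoint -0.75: h = -1.265625 < 0 → [-0.75, -0.5]
midpoint -0.625: h = -0.2324 < 0 → [-0.625, -0.5]
midpoint -0.5625: h = 0.2161 > 0 → [-0.625, -0.5625]
midpoint -0.59375: h = -0.003 < 0 → [-0.59375, -0.5625]
midpoint -0.578125: h = 0.1078 > 0 → [-0.59375, -0.578125]

[-0.59375, -0.578125]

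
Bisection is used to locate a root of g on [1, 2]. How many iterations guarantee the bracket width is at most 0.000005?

Width after n steps is 1/2^n. Need 2^n ≥ 1/0.000005 = 200000.
2^17 = 131072 < 200000 ≤ 2^18 = 262144, so n = 18.

18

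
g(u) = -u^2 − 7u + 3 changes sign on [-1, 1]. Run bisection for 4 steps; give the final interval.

[0.375, 0.5]

u = 0 gives g = 3, positive; keep [0, 1]
u = 0.5 gives g = -0.75, negative; keep [0, 0.5]
u = 0.25 gives g = 1.1875, positive; keep [0.25, 0.5]
u = 0.375 gives g = 0.2344, positive; keep [0.375, 0.5]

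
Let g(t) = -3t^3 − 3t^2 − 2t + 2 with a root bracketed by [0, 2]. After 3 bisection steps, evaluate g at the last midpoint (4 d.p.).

midpoint 1: g = -6 < 0 → [0, 1]
midpoint 0.5: g = -0.125 < 0 → [0, 0.5]
midpoint 0.25: g = 1.265625 > 0 → [0.25, 0.5]

1.2656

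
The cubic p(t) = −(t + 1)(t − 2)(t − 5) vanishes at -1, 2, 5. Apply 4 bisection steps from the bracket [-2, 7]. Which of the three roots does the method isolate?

p(2.5) = 4.375 > 0, so the root lies in [2.5, 7]
p(4.75) = 3.953125 > 0, so the root lies in [4.75, 7]
p(5.875) = -23.310547 < 0, so the root lies in [4.75, 5.875]
p(5.3125) = -6.5344 < 0, so the root lies in [4.75, 5.3125]

5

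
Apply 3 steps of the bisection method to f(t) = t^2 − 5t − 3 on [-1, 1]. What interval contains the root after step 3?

t = 0 gives f = -3, negative; keep [-1, 0]
t = -0.5 gives f = -0.25, negative; keep [-1, -0.5]
t = -0.75 gives f = 1.3125, positive; keep [-0.75, -0.5]

[-0.75, -0.5]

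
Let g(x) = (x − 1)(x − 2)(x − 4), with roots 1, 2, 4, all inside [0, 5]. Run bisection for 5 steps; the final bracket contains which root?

4

m = 2.5, g(m) = -1.125 (−); new bracket [2.5, 5]
m = 3.75, g(m) = -1.203125 (−); new bracket [3.75, 5]
m = 4.375, g(m) = 3.005859 (+); new bracket [3.75, 4.375]
m = 4.0625, g(m) = 0.3948 (+); new bracket [3.75, 4.0625]
m = 3.90625, g(m) = -0.5194 (−); new bracket [3.90625, 4.0625]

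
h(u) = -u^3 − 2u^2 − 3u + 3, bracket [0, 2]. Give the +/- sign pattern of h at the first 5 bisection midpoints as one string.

midpoint 1: h = -3 < 0 → [0, 1]
midpoint 0.5: h = 0.875 > 0 → [0.5, 1]
midpoint 0.75: h = -0.796875 < 0 → [0.5, 0.75]
midpoint 0.625: h = 0.0996 > 0 → [0.625, 0.75]
midpoint 0.6875: h = -0.3328 < 0 → [0.625, 0.6875]

-+-+-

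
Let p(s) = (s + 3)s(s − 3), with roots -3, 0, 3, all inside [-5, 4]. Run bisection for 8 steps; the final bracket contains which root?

-3

s = -0.5 gives p = 4.375, positive; keep [-5, -0.5]
s = -2.75 gives p = 3.953125, positive; keep [-5, -2.75]
s = -3.875 gives p = -23.310547, negative; keep [-3.875, -2.75]
s = -3.3125 gives p = -6.5344, negative; keep [-3.3125, -2.75]
s = -3.03125 gives p = -0.5713, negative; keep [-3.03125, -2.75]
s = -2.890625 gives p = 1.8624, positive; keep [-3.03125, -2.890625]
s = -2.9609375 gives p = 0.6895, positive; keep [-3.03125, -2.9609375]
s = -2.99609375 gives p = 0.0702, positive; keep [-3.03125, -2.99609375]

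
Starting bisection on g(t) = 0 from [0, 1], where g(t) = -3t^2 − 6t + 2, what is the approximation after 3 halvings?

g(0.5) = -1.75 < 0, so the root lies in [0, 0.5]
g(0.25) = 0.3125 > 0, so the root lies in [0.25, 0.5]
g(0.375) = -0.671875 < 0, so the root lies in [0.25, 0.375]

0.375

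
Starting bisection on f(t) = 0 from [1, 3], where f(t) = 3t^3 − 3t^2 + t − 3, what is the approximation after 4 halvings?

1.375

t = 2 gives f = 11, positive; keep [1, 2]
t = 1.5 gives f = 1.875, positive; keep [1, 1.5]
t = 1.25 gives f = -0.578125, negative; keep [1.25, 1.5]
t = 1.375 gives f = 0.502, positive; keep [1.25, 1.375]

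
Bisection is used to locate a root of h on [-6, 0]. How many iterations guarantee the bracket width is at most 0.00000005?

27

Width after n steps is 6/2^n. Need 2^n ≥ 6/0.00000005 = 120000000.
2^26 = 67108864 < 120000000 ≤ 2^27 = 134217728, so n = 27.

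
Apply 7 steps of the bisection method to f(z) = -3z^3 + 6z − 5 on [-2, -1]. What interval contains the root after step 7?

[-1.7265625, -1.71875]

midpoint -1.5: f = -3.875 < 0 → [-2, -1.5]
midpoint -1.75: f = 0.578125 > 0 → [-1.75, -1.5]
midpoint -1.625: f = -1.876953 < 0 → [-1.75, -1.625]
midpoint -1.6875: f = -0.7087 < 0 → [-1.75, -1.6875]
midpoint -1.71875: f = -0.0804 < 0 → [-1.75, -1.71875]
midpoint -1.734375: f = 0.245 > 0 → [-1.734375, -1.71875]
midpoint -1.7265625: f = 0.0814 > 0 → [-1.7265625, -1.71875]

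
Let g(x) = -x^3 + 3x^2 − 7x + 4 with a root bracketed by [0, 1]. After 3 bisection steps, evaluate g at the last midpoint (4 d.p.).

-0.4980

g(0.5) = 1.125 > 0, so the root lies in [0.5, 1]
g(0.75) = 0.015625 > 0, so the root lies in [0.75, 1]
g(0.875) = -0.498047 < 0, so the root lies in [0.75, 0.875]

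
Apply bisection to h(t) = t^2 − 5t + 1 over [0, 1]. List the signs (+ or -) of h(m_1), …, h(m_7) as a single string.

--++-+-

t = 0.5 gives h = -1.25, negative; keep [0, 0.5]
t = 0.25 gives h = -0.1875, negative; keep [0, 0.25]
t = 0.125 gives h = 0.390625, positive; keep [0.125, 0.25]
t = 0.1875 gives h = 0.0977, positive; keep [0.1875, 0.25]
t = 0.21875 gives h = -0.0459, negative; keep [0.1875, 0.21875]
t = 0.203125 gives h = 0.0256, positive; keep [0.203125, 0.21875]
t = 0.2109375 gives h = -0.0102, negative; keep [0.203125, 0.2109375]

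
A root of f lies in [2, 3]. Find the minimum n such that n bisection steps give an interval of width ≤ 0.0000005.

21

Width after n steps is 1/2^n. Need 2^n ≥ 1/0.0000005 = 2000000.
2^20 = 1048576 < 2000000 ≤ 2^21 = 2097152, so n = 21.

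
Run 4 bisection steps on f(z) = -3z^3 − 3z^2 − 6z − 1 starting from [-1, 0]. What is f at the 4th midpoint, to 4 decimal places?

z = -0.5 gives f = 1.625, positive; keep [-0.5, 0]
z = -0.25 gives f = 0.359375, positive; keep [-0.25, 0]
z = -0.125 gives f = -0.291016, negative; keep [-0.25, -0.125]
z = -0.1875 gives f = 0.0393, positive; keep [-0.1875, -0.125]

0.0393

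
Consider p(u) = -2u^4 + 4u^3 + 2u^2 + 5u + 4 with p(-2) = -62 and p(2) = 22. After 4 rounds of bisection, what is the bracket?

p(0) = 4 > 0, so the root lies in [-2, 0]
p(-1) = -5 < 0, so the root lies in [-1, 0]
p(-0.5) = 1.375 > 0, so the root lies in [-1, -0.5]
p(-0.75) = -0.9453 < 0, so the root lies in [-0.75, -0.5]

[-0.75, -0.5]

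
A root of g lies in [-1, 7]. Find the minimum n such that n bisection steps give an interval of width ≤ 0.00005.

Width after n steps is 8/2^n. Need 2^n ≥ 8/0.00005 = 160000.
2^17 = 131072 < 160000 ≤ 2^18 = 262144, so n = 18.

18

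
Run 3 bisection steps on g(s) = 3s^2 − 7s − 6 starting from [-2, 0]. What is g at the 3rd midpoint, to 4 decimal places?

s = -1 gives g = 4, positive; keep [-1, 0]
s = -0.5 gives g = -1.75, negative; keep [-1, -0.5]
s = -0.75 gives g = 0.9375, positive; keep [-0.75, -0.5]

0.9375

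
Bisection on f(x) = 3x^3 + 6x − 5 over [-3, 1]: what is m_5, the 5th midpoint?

x = -1 gives f = -14, negative; keep [-1, 1]
x = 0 gives f = -5, negative; keep [0, 1]
x = 0.5 gives f = -1.625, negative; keep [0.5, 1]
x = 0.75 gives f = 0.7656, positive; keep [0.5, 0.75]
x = 0.625 gives f = -0.5176, negative; keep [0.625, 0.75]

0.625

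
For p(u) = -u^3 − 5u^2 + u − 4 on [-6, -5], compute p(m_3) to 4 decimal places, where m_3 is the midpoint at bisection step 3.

m = -5.5, p(m) = 5.625 (+); new bracket [-5.5, -5]
m = -5.25, p(m) = -2.359375 (−); new bracket [-5.5, -5.25]
m = -5.375, p(m) = 1.458984 (+); new bracket [-5.375, -5.25]

1.4590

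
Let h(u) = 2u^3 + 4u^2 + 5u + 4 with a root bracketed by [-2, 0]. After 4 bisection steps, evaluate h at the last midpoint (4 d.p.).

-0.5117

midpoint -1: h = 1 > 0 → [-2, -1]
midpoint -1.5: h = -1.25 < 0 → [-1.5, -1]
midpoint -1.25: h = 0.09375 > 0 → [-1.5, -1.25]
midpoint -1.375: h = -0.5117 < 0 → [-1.375, -1.25]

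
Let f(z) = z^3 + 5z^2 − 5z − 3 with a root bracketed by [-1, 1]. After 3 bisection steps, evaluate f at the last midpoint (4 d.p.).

-1.4531

f(0) = -3 < 0, so the root lies in [-1, 0]
f(-0.5) = 0.625 > 0, so the root lies in [-0.5, 0]
f(-0.25) = -1.453125 < 0, so the root lies in [-0.5, -0.25]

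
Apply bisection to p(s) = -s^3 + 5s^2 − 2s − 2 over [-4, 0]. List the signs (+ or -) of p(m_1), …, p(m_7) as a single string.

p(-2) = 30 > 0, so the root lies in [-2, 0]
p(-1) = 6 > 0, so the root lies in [-1, 0]
p(-0.5) = 0.375 > 0, so the root lies in [-0.5, 0]
p(-0.25) = -1.1719 < 0, so the root lies in [-0.5, -0.25]
p(-0.375) = -0.4941 < 0, so the root lies in [-0.5, -0.375]
p(-0.4375) = -0.0842 < 0, so the root lies in [-0.5, -0.4375]
p(-0.46875) = 0.1391 > 0, so the root lies in [-0.46875, -0.4375]

+++---+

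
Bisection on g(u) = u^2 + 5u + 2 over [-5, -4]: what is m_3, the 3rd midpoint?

g(-4.5) = -0.25 < 0, so the root lies in [-5, -4.5]
g(-4.75) = 0.8125 > 0, so the root lies in [-4.75, -4.5]
g(-4.625) = 0.265625 > 0, so the root lies in [-4.625, -4.5]

-4.625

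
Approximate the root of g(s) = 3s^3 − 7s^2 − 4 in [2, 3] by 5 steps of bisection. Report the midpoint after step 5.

2.53125

m = 2.5, g(m) = -0.875 (−); new bracket [2.5, 3]
m = 2.75, g(m) = 5.453125 (+); new bracket [2.5, 2.75]
m = 2.625, g(m) = 2.029297 (+); new bracket [2.5, 2.625]
m = 2.5625, g(m) = 0.5144 (+); new bracket [2.5, 2.5625]
m = 2.53125, g(m) = -0.1957 (−); new bracket [2.53125, 2.5625]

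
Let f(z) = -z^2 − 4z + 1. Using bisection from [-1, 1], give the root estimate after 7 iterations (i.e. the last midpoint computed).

midpoint 0: f = 1 > 0 → [0, 1]
midpoint 0.5: f = -1.25 < 0 → [0, 0.5]
midpoint 0.25: f = -0.0625 < 0 → [0, 0.25]
midpoint 0.125: f = 0.4844 > 0 → [0.125, 0.25]
midpoint 0.1875: f = 0.2148 > 0 → [0.1875, 0.25]
midpoint 0.21875: f = 0.0771 > 0 → [0.21875, 0.25]
midpoint 0.234375: f = 0.0076 > 0 → [0.234375, 0.25]

0.234375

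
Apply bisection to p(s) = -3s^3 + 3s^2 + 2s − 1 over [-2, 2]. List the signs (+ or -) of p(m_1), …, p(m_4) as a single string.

p(0) = -1 < 0, so the root lies in [-2, 0]
p(-1) = 3 > 0, so the root lies in [-1, 0]
p(-0.5) = -0.875 < 0, so the root lies in [-1, -0.5]
p(-0.75) = 0.4531 > 0, so the root lies in [-0.75, -0.5]

-+-+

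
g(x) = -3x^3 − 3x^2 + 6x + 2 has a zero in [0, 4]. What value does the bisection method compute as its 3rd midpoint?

midpoint 2: g = -22 < 0 → [0, 2]
midpoint 1: g = 2 > 0 → [1, 2]
midpoint 1.5: g = -5.875 < 0 → [1, 1.5]

1.5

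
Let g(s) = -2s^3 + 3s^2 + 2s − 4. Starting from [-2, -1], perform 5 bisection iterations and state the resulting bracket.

[-1.09375, -1.0625]

s = -1.5 gives g = 6.5, positive; keep [-1.5, -1]
s = -1.25 gives g = 2.09375, positive; keep [-1.25, -1]
s = -1.125 gives g = 0.394531, positive; keep [-1.125, -1]
s = -1.0625 gives g = -0.3394, negative; keep [-1.125, -1.0625]
s = -1.09375 gives g = 0.0182, positive; keep [-1.09375, -1.0625]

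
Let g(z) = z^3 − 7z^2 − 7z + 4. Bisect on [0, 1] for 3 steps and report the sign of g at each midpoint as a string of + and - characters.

-++

midpoint 0.5: g = -1.125 < 0 → [0, 0.5]
midpoint 0.25: g = 1.828125 > 0 → [0.25, 0.5]
midpoint 0.375: g = 0.443359 > 0 → [0.375, 0.5]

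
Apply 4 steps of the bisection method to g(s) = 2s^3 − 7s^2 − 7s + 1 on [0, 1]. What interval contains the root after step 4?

[0.125, 0.1875]

midpoint 0.5: g = -4 < 0 → [0, 0.5]
midpoint 0.25: g = -1.15625 < 0 → [0, 0.25]
midpoint 0.125: g = 0.019531 > 0 → [0.125, 0.25]
midpoint 0.1875: g = -0.5454 < 0 → [0.125, 0.1875]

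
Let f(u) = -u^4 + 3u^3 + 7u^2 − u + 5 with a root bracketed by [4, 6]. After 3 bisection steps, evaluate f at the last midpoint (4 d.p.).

f(5) = -75 < 0, so the root lies in [4, 5]
f(4.5) = 5.5625 > 0, so the root lies in [4.5, 5]
f(4.75) = -29.363281 < 0, so the root lies in [4.5, 4.75]

-29.3633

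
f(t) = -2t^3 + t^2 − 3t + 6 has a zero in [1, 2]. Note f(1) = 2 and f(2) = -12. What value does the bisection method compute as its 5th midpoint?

midpoint 1.5: f = -3 < 0 → [1, 1.5]
midpoint 1.25: f = -0.09375 < 0 → [1, 1.25]
midpoint 1.125: f = 1.042969 > 0 → [1.125, 1.25]
midpoint 1.1875: f = 0.4985 > 0 → [1.1875, 1.25]
midpoint 1.21875: f = 0.2086 > 0 → [1.21875, 1.25]

1.21875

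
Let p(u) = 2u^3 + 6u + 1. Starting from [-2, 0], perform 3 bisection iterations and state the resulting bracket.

[-0.25, 0]

midpoint -1: p = -7 < 0 → [-1, 0]
midpoint -0.5: p = -2.25 < 0 → [-0.5, 0]
midpoint -0.25: p = -0.53125 < 0 → [-0.25, 0]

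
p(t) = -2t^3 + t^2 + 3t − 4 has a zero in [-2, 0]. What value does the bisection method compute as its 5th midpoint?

midpoint -1: p = -4 < 0 → [-2, -1]
midpoint -1.5: p = 0.5 > 0 → [-1.5, -1]
midpoint -1.25: p = -2.28125 < 0 → [-1.5, -1.25]
midpoint -1.375: p = -1.0352 < 0 → [-1.5, -1.375]
midpoint -1.4375: p = -0.3052 < 0 → [-1.5, -1.4375]

-1.4375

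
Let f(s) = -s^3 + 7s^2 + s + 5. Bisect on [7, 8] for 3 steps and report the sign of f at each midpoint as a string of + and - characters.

s = 7.5 gives f = -15.625, negative; keep [7, 7.5]
s = 7.25 gives f = -0.890625, negative; keep [7, 7.25]
s = 7.125 gives f = 5.779297, positive; keep [7.125, 7.25]

--+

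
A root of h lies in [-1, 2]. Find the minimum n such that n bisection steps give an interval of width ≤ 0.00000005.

26

Width after n steps is 3/2^n. Need 2^n ≥ 3/0.00000005 = 60000000.
2^25 = 33554432 < 60000000 ≤ 2^26 = 67108864, so n = 26.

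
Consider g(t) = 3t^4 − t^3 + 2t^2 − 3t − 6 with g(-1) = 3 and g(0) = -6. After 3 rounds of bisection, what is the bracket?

t = -0.5 gives g = -3.6875, negative; keep [-1, -0.5]
t = -0.75 gives g = -1.253906, negative; keep [-1, -0.75]
t = -0.875 gives g = 0.584717, positive; keep [-0.875, -0.75]

[-0.875, -0.75]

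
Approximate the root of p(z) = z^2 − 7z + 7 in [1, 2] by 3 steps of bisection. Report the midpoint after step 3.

m = 1.5, p(m) = -1.25 (−); new bracket [1, 1.5]
m = 1.25, p(m) = -0.1875 (−); new bracket [1, 1.25]
m = 1.125, p(m) = 0.390625 (+); new bracket [1.125, 1.25]

1.125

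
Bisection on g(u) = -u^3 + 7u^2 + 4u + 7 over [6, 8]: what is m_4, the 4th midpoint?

7.625

midpoint 7: g = 35 > 0 → [7, 8]
midpoint 7.5: g = 8.875 > 0 → [7.5, 8]
midpoint 7.75: g = -7.046875 < 0 → [7.5, 7.75]
midpoint 7.625: g = 1.1621 > 0 → [7.625, 7.75]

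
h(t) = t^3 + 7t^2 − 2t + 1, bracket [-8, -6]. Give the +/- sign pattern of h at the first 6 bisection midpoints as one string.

+-+--+

h(-7) = 15 > 0, so the root lies in [-8, -7]
h(-7.5) = -12.125 < 0, so the root lies in [-7.5, -7]
h(-7.25) = 2.359375 > 0, so the root lies in [-7.5, -7.25]
h(-7.375) = -4.6465 < 0, so the root lies in [-7.375, -7.25]
h(-7.3125) = -1.0852 < 0, so the root lies in [-7.3125, -7.25]
h(-7.28125) = 0.6516 > 0, so the root lies in [-7.3125, -7.28125]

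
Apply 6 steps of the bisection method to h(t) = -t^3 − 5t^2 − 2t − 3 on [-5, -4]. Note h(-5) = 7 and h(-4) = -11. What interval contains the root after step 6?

[-4.71875, -4.703125]

h(-4.5) = -4.125 < 0, so the root lies in [-5, -4.5]
h(-4.75) = 0.859375 > 0, so the root lies in [-4.75, -4.5]
h(-4.625) = -1.771484 < 0, so the root lies in [-4.75, -4.625]
h(-4.6875) = -0.4915 < 0, so the root lies in [-4.75, -4.6875]
h(-4.71875) = 0.175 > 0, so the root lies in [-4.71875, -4.6875]
h(-4.703125) = -0.1604 < 0, so the root lies in [-4.71875, -4.703125]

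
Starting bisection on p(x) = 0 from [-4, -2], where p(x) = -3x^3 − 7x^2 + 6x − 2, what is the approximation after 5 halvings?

-3.0625

p(-3) = -2 < 0, so the root lies in [-4, -3]
p(-3.5) = 19.875 > 0, so the root lies in [-3.5, -3]
p(-3.25) = 7.546875 > 0, so the root lies in [-3.25, -3]
p(-3.125) = 2.4434 > 0, so the root lies in [-3.125, -3]
p(-3.0625) = 0.1414 > 0, so the root lies in [-3.0625, -3]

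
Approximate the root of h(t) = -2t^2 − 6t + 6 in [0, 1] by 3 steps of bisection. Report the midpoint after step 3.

0.875

midpoint 0.5: h = 2.5 > 0 → [0.5, 1]
midpoint 0.75: h = 0.375 > 0 → [0.75, 1]
midpoint 0.875: h = -0.78125 < 0 → [0.75, 0.875]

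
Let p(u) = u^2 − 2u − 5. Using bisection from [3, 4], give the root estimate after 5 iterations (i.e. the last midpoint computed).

3.46875

midpoint 3.5: p = 0.25 > 0 → [3, 3.5]
midpoint 3.25: p = -0.9375 < 0 → [3.25, 3.5]
midpoint 3.375: p = -0.359375 < 0 → [3.375, 3.5]
midpoint 3.4375: p = -0.0586 < 0 → [3.4375, 3.5]
midpoint 3.46875: p = 0.0947 > 0 → [3.4375, 3.46875]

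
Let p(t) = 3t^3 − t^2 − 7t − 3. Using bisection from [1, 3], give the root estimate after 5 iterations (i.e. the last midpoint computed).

t = 2 gives p = 3, positive; keep [1, 2]
t = 1.5 gives p = -5.625, negative; keep [1.5, 2]
t = 1.75 gives p = -2.234375, negative; keep [1.75, 2]
t = 1.875 gives p = 0.1348, positive; keep [1.75, 1.875]
t = 1.8125 gives p = -1.1096, negative; keep [1.8125, 1.875]

1.8125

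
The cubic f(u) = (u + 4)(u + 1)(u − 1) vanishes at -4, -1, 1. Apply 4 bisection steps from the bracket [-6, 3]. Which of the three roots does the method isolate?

u = -1.5 gives f = 3.125, positive; keep [-6, -1.5]
u = -3.75 gives f = 3.265625, positive; keep [-6, -3.75]
u = -4.875 gives f = -19.919922, negative; keep [-4.875, -3.75]
u = -4.3125 gives f = -5.4993, negative; keep [-4.3125, -3.75]

-4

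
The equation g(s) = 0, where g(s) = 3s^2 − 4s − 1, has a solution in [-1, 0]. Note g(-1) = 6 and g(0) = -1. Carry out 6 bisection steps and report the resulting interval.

[-0.21875, -0.203125]

m = -0.5, g(m) = 1.75 (+); new bracket [-0.5, 0]
m = -0.25, g(m) = 0.1875 (+); new bracket [-0.25, 0]
m = -0.125, g(m) = -0.453125 (−); new bracket [-0.25, -0.125]
m = -0.1875, g(m) = -0.1445 (−); new bracket [-0.25, -0.1875]
m = -0.21875, g(m) = 0.0186 (+); new bracket [-0.21875, -0.1875]
m = -0.203125, g(m) = -0.0637 (−); new bracket [-0.21875, -0.203125]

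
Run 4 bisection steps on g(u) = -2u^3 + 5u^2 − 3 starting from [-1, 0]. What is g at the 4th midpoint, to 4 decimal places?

0.0132

m = -0.5, g(m) = -1.5 (−); new bracket [-1, -0.5]
m = -0.75, g(m) = 0.65625 (+); new bracket [-0.75, -0.5]
m = -0.625, g(m) = -0.558594 (−); new bracket [-0.75, -0.625]
m = -0.6875, g(m) = 0.0132 (+); new bracket [-0.6875, -0.625]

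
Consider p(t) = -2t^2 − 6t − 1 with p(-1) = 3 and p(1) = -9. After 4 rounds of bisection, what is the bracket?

p(0) = -1 < 0, so the root lies in [-1, 0]
p(-0.5) = 1.5 > 0, so the root lies in [-0.5, 0]
p(-0.25) = 0.375 > 0, so the root lies in [-0.25, 0]
p(-0.125) = -0.2812 < 0, so the root lies in [-0.25, -0.125]

[-0.25, -0.125]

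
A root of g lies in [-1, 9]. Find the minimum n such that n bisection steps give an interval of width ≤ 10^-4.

17

Width after n steps is 10/2^n. Need 2^n ≥ 10/10^-4 = 100000.
2^16 = 65536 < 100000 ≤ 2^17 = 131072, so n = 17.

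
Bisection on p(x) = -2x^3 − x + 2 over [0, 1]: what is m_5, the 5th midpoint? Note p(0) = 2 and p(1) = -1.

0.84375

p(0.5) = 1.25 > 0, so the root lies in [0.5, 1]
p(0.75) = 0.40625 > 0, so the root lies in [0.75, 1]
p(0.875) = -0.214844 < 0, so the root lies in [0.75, 0.875]
p(0.8125) = 0.1147 > 0, so the root lies in [0.8125, 0.875]
p(0.84375) = -0.0451 < 0, so the root lies in [0.8125, 0.84375]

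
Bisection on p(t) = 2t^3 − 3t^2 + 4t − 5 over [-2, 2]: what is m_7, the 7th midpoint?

midpoint 0: p = -5 < 0 → [0, 2]
midpoint 1: p = -2 < 0 → [1, 2]
midpoint 1.5: p = 1 > 0 → [1, 1.5]
midpoint 1.25: p = -0.7812 < 0 → [1.25, 1.5]
midpoint 1.375: p = 0.0273 > 0 → [1.25, 1.375]
midpoint 1.3125: p = -0.396 < 0 → [1.3125, 1.375]
midpoint 1.34375: p = -0.1893 < 0 → [1.34375, 1.375]

1.34375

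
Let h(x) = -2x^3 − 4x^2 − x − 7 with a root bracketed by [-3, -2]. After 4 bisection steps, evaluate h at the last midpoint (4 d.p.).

0.6362

m = -2.5, h(m) = 1.75 (+); new bracket [-2.5, -2]
m = -2.25, h(m) = -2.21875 (−); new bracket [-2.5, -2.25]
m = -2.375, h(m) = -0.394531 (−); new bracket [-2.5, -2.375]
m = -2.4375, h(m) = 0.6362 (+); new bracket [-2.4375, -2.375]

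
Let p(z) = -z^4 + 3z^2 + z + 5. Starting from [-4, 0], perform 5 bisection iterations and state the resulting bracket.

[-2, -1.875]

z = -2 gives p = -1, negative; keep [-2, 0]
z = -1 gives p = 6, positive; keep [-2, -1]
z = -1.5 gives p = 5.1875, positive; keep [-2, -1.5]
z = -1.75 gives p = 3.0586, positive; keep [-2, -1.75]
z = -1.875 gives p = 1.3123, positive; keep [-2, -1.875]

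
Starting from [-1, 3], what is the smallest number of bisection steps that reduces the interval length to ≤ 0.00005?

17

Width after n steps is 4/2^n. Need 2^n ≥ 4/0.00005 = 80000.
2^16 = 65536 < 80000 ≤ 2^17 = 131072, so n = 17.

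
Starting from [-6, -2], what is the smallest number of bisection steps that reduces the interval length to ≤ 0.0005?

13

Width after n steps is 4/2^n. Need 2^n ≥ 4/0.0005 = 8000.
2^12 = 4096 < 8000 ≤ 2^13 = 8192, so n = 13.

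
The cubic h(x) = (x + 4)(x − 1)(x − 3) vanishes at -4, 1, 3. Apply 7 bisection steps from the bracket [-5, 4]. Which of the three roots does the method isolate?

x = -0.5 gives h = 18.375, positive; keep [-5, -0.5]
x = -2.75 gives h = 26.953125, positive; keep [-5, -2.75]
x = -3.875 gives h = 4.189453, positive; keep [-5, -3.875]
x = -4.4375 gives h = -17.6931, negative; keep [-4.4375, -3.875]
x = -4.15625 gives h = -5.7655, negative; keep [-4.15625, -3.875]
x = -4.015625 gives h = -0.5498, negative; keep [-4.015625, -3.875]
x = -3.9453125 gives h = 1.8783, positive; keep [-4.015625, -3.9453125]

-4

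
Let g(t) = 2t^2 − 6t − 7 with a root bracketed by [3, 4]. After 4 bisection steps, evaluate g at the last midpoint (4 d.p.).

m = 3.5, g(m) = -3.5 (−); new bracket [3.5, 4]
m = 3.75, g(m) = -1.375 (−); new bracket [3.75, 4]
m = 3.875, g(m) = -0.21875 (−); new bracket [3.875, 4]
m = 3.9375, g(m) = 0.3828 (+); new bracket [3.875, 3.9375]

0.3828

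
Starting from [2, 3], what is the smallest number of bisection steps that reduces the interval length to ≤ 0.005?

Width after n steps is 1/2^n. Need 2^n ≥ 1/0.005 = 200.
2^7 = 128 < 200 ≤ 2^8 = 256, so n = 8.

8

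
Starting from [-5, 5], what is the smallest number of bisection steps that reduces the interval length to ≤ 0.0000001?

Width after n steps is 10/2^n. Need 2^n ≥ 10/0.0000001 = 100000000.
2^26 = 67108864 < 100000000 ≤ 2^27 = 134217728, so n = 27.

27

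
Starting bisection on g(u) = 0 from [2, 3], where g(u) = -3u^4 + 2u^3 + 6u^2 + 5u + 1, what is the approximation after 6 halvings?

2.078125

midpoint 2.5: g = -34.9375 < 0 → [2, 2.5]
midpoint 2.25: g = -11.480469 < 0 → [2, 2.25]
midpoint 2.125: g = -3.262451 < 0 → [2, 2.125]
midpoint 2.0625: g = 0.0961 > 0 → [2.0625, 2.125]
midpoint 2.09375: g = -1.5242 < 0 → [2.0625, 2.09375]
midpoint 2.078125: g = -0.6996 < 0 → [2.0625, 2.078125]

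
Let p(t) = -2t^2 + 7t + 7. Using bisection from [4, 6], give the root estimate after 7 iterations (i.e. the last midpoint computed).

4.296875

m = 5, p(m) = -8 (−); new bracket [4, 5]
m = 4.5, p(m) = -2 (−); new bracket [4, 4.5]
m = 4.25, p(m) = 0.625 (+); new bracket [4.25, 4.5]
m = 4.375, p(m) = -0.6562 (−); new bracket [4.25, 4.375]
m = 4.3125, p(m) = -0.0078 (−); new bracket [4.25, 4.3125]
m = 4.28125, p(m) = 0.3105 (+); new bracket [4.28125, 4.3125]
m = 4.296875, p(m) = 0.1519 (+); new bracket [4.296875, 4.3125]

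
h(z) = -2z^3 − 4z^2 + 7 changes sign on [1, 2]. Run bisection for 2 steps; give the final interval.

[1, 1.25]

z = 1.5 gives h = -8.75, negative; keep [1, 1.5]
z = 1.25 gives h = -3.15625, negative; keep [1, 1.25]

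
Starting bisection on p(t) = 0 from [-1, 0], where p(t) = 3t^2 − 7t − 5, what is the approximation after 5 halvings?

-0.59375

t = -0.5 gives p = -0.75, negative; keep [-1, -0.5]
t = -0.75 gives p = 1.9375, positive; keep [-0.75, -0.5]
t = -0.625 gives p = 0.546875, positive; keep [-0.625, -0.5]
t = -0.5625 gives p = -0.1133, negative; keep [-0.625, -0.5625]
t = -0.59375 gives p = 0.2139, positive; keep [-0.59375, -0.5625]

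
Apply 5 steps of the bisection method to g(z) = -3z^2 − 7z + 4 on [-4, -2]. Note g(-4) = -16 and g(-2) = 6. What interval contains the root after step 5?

midpoint -3: g = -2 < 0 → [-3, -2]
midpoint -2.5: g = 2.75 > 0 → [-3, -2.5]
midpoint -2.75: g = 0.5625 > 0 → [-3, -2.75]
midpoint -2.875: g = -0.6719 < 0 → [-2.875, -2.75]
midpoint -2.8125: g = -0.043 < 0 → [-2.8125, -2.75]

[-2.8125, -2.75]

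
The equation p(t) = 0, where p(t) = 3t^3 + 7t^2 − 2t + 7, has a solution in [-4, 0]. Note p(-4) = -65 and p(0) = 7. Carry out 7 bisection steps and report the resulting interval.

midpoint -2: p = 15 > 0 → [-4, -2]
midpoint -3: p = -5 < 0 → [-3, -2]
midpoint -2.5: p = 8.875 > 0 → [-3, -2.5]
midpoint -2.75: p = 3.0469 > 0 → [-3, -2.75]
midpoint -2.875: p = -0.6816 < 0 → [-2.875, -2.75]
midpoint -2.8125: p = 1.2542 > 0 → [-2.875, -2.8125]
midpoint -2.84375: p = 0.3044 > 0 → [-2.875, -2.84375]

[-2.875, -2.84375]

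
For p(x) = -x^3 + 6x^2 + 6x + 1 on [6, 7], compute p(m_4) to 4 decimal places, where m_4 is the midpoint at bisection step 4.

p(6.5) = 18.875 > 0, so the root lies in [6.5, 7]
p(6.75) = 7.328125 > 0, so the root lies in [6.75, 7]
p(6.875) = 0.892578 > 0, so the root lies in [6.875, 7]
p(6.9375) = -2.4958 < 0, so the root lies in [6.875, 6.9375]

-2.4958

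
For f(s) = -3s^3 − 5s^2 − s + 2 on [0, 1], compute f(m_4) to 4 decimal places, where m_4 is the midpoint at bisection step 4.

0.3542

s = 0.5 gives f = -0.125, negative; keep [0, 0.5]
s = 0.25 gives f = 1.390625, positive; keep [0.25, 0.5]
s = 0.375 gives f = 0.763672, positive; keep [0.375, 0.5]
s = 0.4375 gives f = 0.3542, positive; keep [0.4375, 0.5]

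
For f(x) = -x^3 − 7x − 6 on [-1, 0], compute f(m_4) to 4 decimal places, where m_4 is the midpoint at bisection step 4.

0.2239

f(-0.5) = -2.375 < 0, so the root lies in [-1, -0.5]
f(-0.75) = -0.328125 < 0, so the root lies in [-1, -0.75]
f(-0.875) = 0.794922 > 0, so the root lies in [-0.875, -0.75]
f(-0.8125) = 0.2239 > 0, so the root lies in [-0.8125, -0.75]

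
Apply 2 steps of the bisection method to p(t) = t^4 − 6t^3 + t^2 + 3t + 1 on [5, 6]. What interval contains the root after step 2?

t = 5.5 gives p = -35.4375, negative; keep [5.5, 6]
t = 5.75 gives p = 3.785156, positive; keep [5.5, 5.75]

[5.5, 5.75]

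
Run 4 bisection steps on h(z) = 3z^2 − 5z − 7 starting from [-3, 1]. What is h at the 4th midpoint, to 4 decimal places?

-1.5625

h(-1) = 1 > 0, so the root lies in [-1, 1]
h(0) = -7 < 0, so the root lies in [-1, 0]
h(-0.5) = -3.75 < 0, so the root lies in [-1, -0.5]
h(-0.75) = -1.5625 < 0, so the root lies in [-1, -0.75]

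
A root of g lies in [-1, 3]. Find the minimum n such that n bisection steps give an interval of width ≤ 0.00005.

Width after n steps is 4/2^n. Need 2^n ≥ 4/0.00005 = 80000.
2^16 = 65536 < 80000 ≤ 2^17 = 131072, so n = 17.

17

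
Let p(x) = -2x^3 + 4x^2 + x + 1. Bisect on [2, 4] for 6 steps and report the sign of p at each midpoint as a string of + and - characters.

midpoint 3: p = -14 < 0 → [2, 3]
midpoint 2.5: p = -2.75 < 0 → [2, 2.5]
midpoint 2.25: p = 0.71875 > 0 → [2.25, 2.5]
midpoint 2.375: p = -0.8555 < 0 → [2.25, 2.375]
midpoint 2.3125: p = -0.0298 < 0 → [2.25, 2.3125]
midpoint 2.28125: p = 0.3539 > 0 → [2.28125, 2.3125]

--+--+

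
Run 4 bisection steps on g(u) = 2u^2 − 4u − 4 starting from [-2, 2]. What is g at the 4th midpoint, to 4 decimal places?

u = 0 gives g = -4, negative; keep [-2, 0]
u = -1 gives g = 2, positive; keep [-1, 0]
u = -0.5 gives g = -1.5, negative; keep [-1, -0.5]
u = -0.75 gives g = 0.125, positive; keep [-0.75, -0.5]

0.1250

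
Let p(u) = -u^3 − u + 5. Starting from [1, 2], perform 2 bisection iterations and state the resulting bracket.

[1.5, 1.75]

u = 1.5 gives p = 0.125, positive; keep [1.5, 2]
u = 1.75 gives p = -2.109375, negative; keep [1.5, 1.75]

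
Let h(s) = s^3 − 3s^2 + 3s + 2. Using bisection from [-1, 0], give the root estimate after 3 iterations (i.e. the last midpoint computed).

s = -0.5 gives h = -0.375, negative; keep [-0.5, 0]
s = -0.25 gives h = 1.046875, positive; keep [-0.5, -0.25]
s = -0.375 gives h = 0.400391, positive; keep [-0.5, -0.375]

-0.375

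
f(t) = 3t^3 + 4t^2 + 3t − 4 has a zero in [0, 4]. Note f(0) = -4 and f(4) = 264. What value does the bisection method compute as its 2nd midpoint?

f(2) = 42 > 0, so the root lies in [0, 2]
f(1) = 6 > 0, so the root lies in [0, 1]

1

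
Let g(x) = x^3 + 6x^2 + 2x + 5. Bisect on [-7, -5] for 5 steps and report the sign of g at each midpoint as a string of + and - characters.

midpoint -6: g = -7 < 0 → [-6, -5]
midpoint -5.5: g = 9.125 > 0 → [-6, -5.5]
midpoint -5.75: g = 1.765625 > 0 → [-6, -5.75]
midpoint -5.875: g = -2.4355 < 0 → [-5.875, -5.75]
midpoint -5.8125: g = -0.2903 < 0 → [-5.8125, -5.75]

-++--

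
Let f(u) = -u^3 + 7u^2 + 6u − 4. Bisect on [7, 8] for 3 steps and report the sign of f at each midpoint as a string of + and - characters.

+-+

f(7.5) = 12.875 > 0, so the root lies in [7.5, 8]
f(7.75) = -2.546875 < 0, so the root lies in [7.5, 7.75]
f(7.625) = 5.412109 > 0, so the root lies in [7.625, 7.75]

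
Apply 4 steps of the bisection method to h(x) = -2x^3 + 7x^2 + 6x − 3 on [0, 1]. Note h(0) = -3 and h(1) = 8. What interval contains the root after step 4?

[0.3125, 0.375]

x = 0.5 gives h = 1.5, positive; keep [0, 0.5]
x = 0.25 gives h = -1.09375, negative; keep [0.25, 0.5]
x = 0.375 gives h = 0.128906, positive; keep [0.25, 0.375]
x = 0.3125 gives h = -0.5024, negative; keep [0.3125, 0.375]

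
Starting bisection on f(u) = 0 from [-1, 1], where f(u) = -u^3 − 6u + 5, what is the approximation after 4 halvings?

0.875

m = 0, f(m) = 5 (+); new bracket [0, 1]
m = 0.5, f(m) = 1.875 (+); new bracket [0.5, 1]
m = 0.75, f(m) = 0.078125 (+); new bracket [0.75, 1]
m = 0.875, f(m) = -0.9199 (−); new bracket [0.75, 0.875]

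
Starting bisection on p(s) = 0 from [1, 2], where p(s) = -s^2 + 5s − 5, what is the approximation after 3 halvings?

midpoint 1.5: p = 0.25 > 0 → [1, 1.5]
midpoint 1.25: p = -0.3125 < 0 → [1.25, 1.5]
midpoint 1.375: p = -0.015625 < 0 → [1.375, 1.5]

1.375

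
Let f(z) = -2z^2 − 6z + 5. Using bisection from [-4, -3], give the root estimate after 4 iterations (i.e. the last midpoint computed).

-3.6875

midpoint -3.5: f = 1.5 > 0 → [-4, -3.5]
midpoint -3.75: f = -0.625 < 0 → [-3.75, -3.5]
midpoint -3.625: f = 0.46875 > 0 → [-3.75, -3.625]
midpoint -3.6875: f = -0.0703 < 0 → [-3.6875, -3.625]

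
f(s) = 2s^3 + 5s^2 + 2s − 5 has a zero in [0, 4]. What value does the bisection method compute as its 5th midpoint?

0.625

m = 2, f(m) = 35 (+); new bracket [0, 2]
m = 1, f(m) = 4 (+); new bracket [0, 1]
m = 0.5, f(m) = -2.5 (−); new bracket [0.5, 1]
m = 0.75, f(m) = 0.1562 (+); new bracket [0.5, 0.75]
m = 0.625, f(m) = -1.3086 (−); new bracket [0.625, 0.75]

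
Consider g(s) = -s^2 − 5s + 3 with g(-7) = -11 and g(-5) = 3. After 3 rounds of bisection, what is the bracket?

midpoint -6: g = -3 < 0 → [-6, -5]
midpoint -5.5: g = 0.25 > 0 → [-6, -5.5]
midpoint -5.75: g = -1.3125 < 0 → [-5.75, -5.5]

[-5.75, -5.5]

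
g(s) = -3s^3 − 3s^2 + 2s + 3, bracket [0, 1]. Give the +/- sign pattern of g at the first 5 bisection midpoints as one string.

+++-+

m = 0.5, g(m) = 2.875 (+); new bracket [0.5, 1]
m = 0.75, g(m) = 1.546875 (+); new bracket [0.75, 1]
m = 0.875, g(m) = 0.443359 (+); new bracket [0.875, 1]
m = 0.9375, g(m) = -0.2336 (−); new bracket [0.875, 0.9375]
m = 0.90625, g(m) = 0.1158 (+); new bracket [0.90625, 0.9375]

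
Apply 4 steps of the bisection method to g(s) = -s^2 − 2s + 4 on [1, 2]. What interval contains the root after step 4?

m = 1.5, g(m) = -1.25 (−); new bracket [1, 1.5]
m = 1.25, g(m) = -0.0625 (−); new bracket [1, 1.25]
m = 1.125, g(m) = 0.484375 (+); new bracket [1.125, 1.25]
m = 1.1875, g(m) = 0.2148 (+); new bracket [1.1875, 1.25]

[1.1875, 1.25]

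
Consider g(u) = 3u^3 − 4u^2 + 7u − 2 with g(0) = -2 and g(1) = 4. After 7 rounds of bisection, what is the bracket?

m = 0.5, g(m) = 0.875 (+); new bracket [0, 0.5]
m = 0.25, g(m) = -0.453125 (−); new bracket [0.25, 0.5]
m = 0.375, g(m) = 0.220703 (+); new bracket [0.25, 0.375]
m = 0.3125, g(m) = -0.1116 (−); new bracket [0.3125, 0.375]
m = 0.34375, g(m) = 0.0555 (+); new bracket [0.3125, 0.34375]
m = 0.328125, g(m) = -0.0278 (−); new bracket [0.328125, 0.34375]
m = 0.3359375, g(m) = 0.0139 (+); new bracket [0.328125, 0.3359375]

[0.328125, 0.3359375]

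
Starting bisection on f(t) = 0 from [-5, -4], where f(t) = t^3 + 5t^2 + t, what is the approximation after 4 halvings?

-4.8125

m = -4.5, f(m) = 5.625 (+); new bracket [-5, -4.5]
m = -4.75, f(m) = 0.890625 (+); new bracket [-5, -4.75]
m = -4.875, f(m) = -1.904297 (−); new bracket [-4.875, -4.75]
m = -4.8125, f(m) = -0.47 (−); new bracket [-4.8125, -4.75]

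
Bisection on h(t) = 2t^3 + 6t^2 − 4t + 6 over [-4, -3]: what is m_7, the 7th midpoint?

-3.7421875

m = -3.5, h(m) = 7.75 (+); new bracket [-4, -3.5]
m = -3.75, h(m) = -0.09375 (−); new bracket [-3.75, -3.5]
m = -3.625, h(m) = 4.074219 (+); new bracket [-3.75, -3.625]
m = -3.6875, h(m) = 2.0532 (+); new bracket [-3.75, -3.6875]
m = -3.71875, h(m) = 0.9957 (+); new bracket [-3.75, -3.71875]
m = -3.734375, h(m) = 0.455 (+); new bracket [-3.75, -3.734375]
m = -3.7421875, h(m) = 0.1816 (+); new bracket [-3.75, -3.7421875]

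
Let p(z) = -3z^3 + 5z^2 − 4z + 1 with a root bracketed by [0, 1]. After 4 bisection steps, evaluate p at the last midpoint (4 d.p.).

-0.0442

z = 0.5 gives p = -0.125, negative; keep [0, 0.5]
z = 0.25 gives p = 0.265625, positive; keep [0.25, 0.5]
z = 0.375 gives p = 0.044922, positive; keep [0.375, 0.5]
z = 0.4375 gives p = -0.0442, negative; keep [0.375, 0.4375]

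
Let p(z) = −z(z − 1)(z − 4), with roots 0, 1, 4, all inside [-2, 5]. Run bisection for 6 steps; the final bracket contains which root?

midpoint 1.5: p = 1.875 > 0 → [1.5, 5]
midpoint 3.25: p = 5.484375 > 0 → [3.25, 5]
midpoint 4.125: p = -1.611328 < 0 → [3.25, 4.125]
midpoint 3.6875: p = 3.0969 > 0 → [3.6875, 4.125]
midpoint 3.90625: p = 1.0643 > 0 → [3.90625, 4.125]
midpoint 4.015625: p = -0.1892 < 0 → [3.90625, 4.015625]

4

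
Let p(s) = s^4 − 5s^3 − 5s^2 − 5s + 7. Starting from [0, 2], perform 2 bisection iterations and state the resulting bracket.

[0.5, 1]

midpoint 1: p = -7 < 0 → [0, 1]
midpoint 0.5: p = 2.6875 > 0 → [0.5, 1]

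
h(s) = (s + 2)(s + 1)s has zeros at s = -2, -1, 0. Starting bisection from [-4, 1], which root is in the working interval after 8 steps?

h(-1.5) = 0.375 > 0, so the root lies in [-4, -1.5]
h(-2.75) = -3.609375 < 0, so the root lies in [-2.75, -1.5]
h(-2.125) = -0.298828 < 0, so the root lies in [-2.125, -1.5]
h(-1.8125) = 0.2761 > 0, so the root lies in [-2.125, -1.8125]
h(-1.96875) = 0.0596 > 0, so the root lies in [-2.125, -1.96875]
h(-2.046875) = -0.1004 < 0, so the root lies in [-2.046875, -1.96875]
h(-2.0078125) = -0.0158 < 0, so the root lies in [-2.0078125, -1.96875]
h(-1.98828125) = 0.023 > 0, so the root lies in [-2.0078125, -1.98828125]

-2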